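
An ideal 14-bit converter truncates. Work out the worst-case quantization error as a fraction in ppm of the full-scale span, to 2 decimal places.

Truncating → worst-case error = 1 LSB = V_FS/2^14, so 1e+06/16384 = 61.0352 ppm of full scale.

61.04 ppm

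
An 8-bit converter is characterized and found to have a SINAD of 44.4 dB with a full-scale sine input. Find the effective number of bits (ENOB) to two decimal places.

7.08 bits

ENOB = (SINAD − 1.76) / 6.02 = (44.4 − 1.76)/6.02 = 7.083.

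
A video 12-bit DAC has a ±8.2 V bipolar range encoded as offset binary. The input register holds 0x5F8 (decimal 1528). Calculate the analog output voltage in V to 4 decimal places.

LSB = 16.4 V / 2^12 = 4.004 mV.
Code 0x5F8 = 1528 decimal.
V_out = (−8.2) + 1528 × 0.00400391 V = -2.08203 V.

-2.0820 V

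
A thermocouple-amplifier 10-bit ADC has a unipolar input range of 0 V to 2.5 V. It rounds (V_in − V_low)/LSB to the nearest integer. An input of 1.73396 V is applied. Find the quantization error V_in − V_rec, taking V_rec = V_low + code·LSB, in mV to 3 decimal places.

0.562 mV

LSB = 2.5/2^10 = 2.441 mV.
(1.73396 − 0)/0.00244141 = 710.2300; round gives code 710.
Reconstructed: 1.7333984 V.
Difference: 0.000561562 V → 0.562 mV.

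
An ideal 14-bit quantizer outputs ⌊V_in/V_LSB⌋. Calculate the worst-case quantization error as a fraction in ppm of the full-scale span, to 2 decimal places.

Truncating → worst-case error = 1 LSB = V_FS/2^14, so 1e+06/16384 = 61.0352 ppm of full scale.

61.04 ppm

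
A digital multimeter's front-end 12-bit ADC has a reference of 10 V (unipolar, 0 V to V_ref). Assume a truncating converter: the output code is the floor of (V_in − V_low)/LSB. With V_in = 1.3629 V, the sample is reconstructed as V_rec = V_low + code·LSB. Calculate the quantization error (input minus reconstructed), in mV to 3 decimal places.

0.595 mV

LSB = 10/2^12 = 2.441 mV.
(1.3629 − 0)/0.00244141 = 558.2438; ⌊·⌋ gives code 558.
V_rec = 0 + 558·0.00244141 = 1.3623047 V.
V_in − V_rec = 0.000595313 V = 0.595 mV.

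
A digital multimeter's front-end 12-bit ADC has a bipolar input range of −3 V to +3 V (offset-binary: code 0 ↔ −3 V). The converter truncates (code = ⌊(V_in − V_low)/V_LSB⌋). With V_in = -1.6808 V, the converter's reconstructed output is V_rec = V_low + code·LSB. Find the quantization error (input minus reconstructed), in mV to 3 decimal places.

0.841 mV

One LSB is 6 V / 4096 = 1.465 mV.
(-1.6808 − (−3))/0.00146484 = 900.5739; ⌊·⌋ gives code 900.
Reconstructed: -1.6816406 V.
Error = -1.6808 − (−1.6816406) = 0.000840625 V = 0.841 mV.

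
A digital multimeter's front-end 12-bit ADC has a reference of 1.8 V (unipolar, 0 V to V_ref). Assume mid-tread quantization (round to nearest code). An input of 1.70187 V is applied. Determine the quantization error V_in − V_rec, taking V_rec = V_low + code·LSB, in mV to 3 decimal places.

LSB = 1.8/2^12 = 439.45 µV.
(V_in − V_low)/LSB = (1.70187 − 0)/0.000439453 = 3872.6997 → code 3873 (round).
Reconstructed: 1.702002 V.
Error = 1.70187 − 1.702002 = -0.000131953 V = -0.132 mV.

-0.132 mV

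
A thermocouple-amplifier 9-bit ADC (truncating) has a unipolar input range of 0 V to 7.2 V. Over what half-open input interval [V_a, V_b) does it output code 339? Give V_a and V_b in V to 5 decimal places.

[4.76719 V, 4.78125 V)

LSB = 7.2/2^9 = 14.062 mV.
V_a = V_low + 339·LSB = 4.76719 V; V_b = V_low + 340·LSB = 4.78125 V.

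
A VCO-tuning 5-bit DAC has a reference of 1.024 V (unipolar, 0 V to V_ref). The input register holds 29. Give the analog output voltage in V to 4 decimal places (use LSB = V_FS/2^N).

LSB = 1.024 V / 2^5 = 32.000 mV.
V_out = 0 + 29 × 0.032 V = 0.928 V.

0.9280 V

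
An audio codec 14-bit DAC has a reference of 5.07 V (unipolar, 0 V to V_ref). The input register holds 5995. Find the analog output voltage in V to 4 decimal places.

1.8551 V

LSB = 5.07 V / 2^14 = 309.45 µV.
V_out = 0 + 5995 × 0.000309448 V = 1.85514 V.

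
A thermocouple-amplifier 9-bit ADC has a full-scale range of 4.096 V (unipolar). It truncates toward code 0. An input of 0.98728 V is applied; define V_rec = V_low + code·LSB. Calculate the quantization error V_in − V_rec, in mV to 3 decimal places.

One LSB is 4.096 V / 512 = 8.000 mV.
(0.98728 − 0)/0.008 = 123.4100; ⌊·⌋ gives code 123.
Code 123 maps back to 0 + 123×0.008 V = 0.984 V.
V_in − V_rec = 0.00328 V = 3.280 mV.

3.280 mV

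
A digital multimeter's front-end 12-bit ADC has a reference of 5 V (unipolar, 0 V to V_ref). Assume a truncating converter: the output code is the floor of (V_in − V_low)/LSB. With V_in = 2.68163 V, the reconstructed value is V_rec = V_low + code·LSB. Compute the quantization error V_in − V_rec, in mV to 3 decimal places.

0.966 mV

LSB = 5/2^12 = 1.221 mV.
Scaled input = 2196.7913 LSBs, so code = 2196.
Reconstructed: 2.6806641 V.
Error = 2.68163 − 2.6806641 = 0.000965937 V = 0.966 mV.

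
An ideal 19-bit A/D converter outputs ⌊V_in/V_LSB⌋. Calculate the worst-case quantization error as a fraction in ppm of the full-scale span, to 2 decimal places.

Truncating → worst-case error = 1 LSB = V_FS/2^19, so 1e+06/524288 = 1.90735 ppm of full scale.

1.91 ppm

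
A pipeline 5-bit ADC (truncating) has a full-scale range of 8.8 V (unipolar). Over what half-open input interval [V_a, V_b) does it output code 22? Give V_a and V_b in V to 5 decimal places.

[6.05000 V, 6.32500 V)

LSB = 8.8/2^5 = 275.000 mV.
V_a = V_low + 22·LSB = 6.05 V; V_b = V_low + 23·LSB = 6.325 V.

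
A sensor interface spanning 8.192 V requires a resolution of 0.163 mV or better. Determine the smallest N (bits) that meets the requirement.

Number of steps required ≥ 8.192 V / 0.163 mV = 50257.67.
Need 2^N ≥ 50257.67; 2^15 = 32768, 2^16 = 65536.
Minimum N = 16.

16 bits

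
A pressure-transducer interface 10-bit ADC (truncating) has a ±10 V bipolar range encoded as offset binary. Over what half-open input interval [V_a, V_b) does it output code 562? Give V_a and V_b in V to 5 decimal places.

[0.97656 V, 0.99609 V)

LSB = 20/2^10 = 19.531 mV.
V_a = V_low + 562·LSB = 0.976562 V; V_b = V_low + 563·LSB = 0.996094 V.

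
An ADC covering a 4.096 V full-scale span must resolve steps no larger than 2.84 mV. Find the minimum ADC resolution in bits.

11 bits

Number of steps required ≥ 4.096 V / 2.84 mV = 1442.25.
Need 2^N ≥ 1442.25; 2^10 = 1024, 2^11 = 2048.
Minimum N = 11.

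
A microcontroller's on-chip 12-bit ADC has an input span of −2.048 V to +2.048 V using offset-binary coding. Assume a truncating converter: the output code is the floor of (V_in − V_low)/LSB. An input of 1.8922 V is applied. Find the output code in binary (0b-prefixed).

code 0b111101100100 (decimal 3940)

Full-scale span = 4.096 V; LSB = 4.096/2^12 = 1.000 mV.
Input sits at 3940.200 steps above V_low.
Floor → code 3940.
In binary (0b-prefixed): 0b111101100100.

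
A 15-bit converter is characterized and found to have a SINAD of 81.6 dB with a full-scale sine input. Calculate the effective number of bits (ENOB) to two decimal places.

13.26 bits

ENOB = (SINAD − 1.76) / 6.02 = (81.6 − 1.76)/6.02 = 13.262.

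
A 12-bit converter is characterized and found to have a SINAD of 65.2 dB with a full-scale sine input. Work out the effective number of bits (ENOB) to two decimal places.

10.54 bits

ENOB = (SINAD − 1.76) / 6.02 = (65.2 − 1.76)/6.02 = 10.538.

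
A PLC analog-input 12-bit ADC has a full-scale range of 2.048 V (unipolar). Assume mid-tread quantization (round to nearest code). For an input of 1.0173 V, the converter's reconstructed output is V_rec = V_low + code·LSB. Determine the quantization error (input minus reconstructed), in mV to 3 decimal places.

One LSB is 2.048 V / 4096 = 0.500 mV.
Scaled input = 2034.6000 LSBs, so code = 2035.
Reconstructed: 1.0175 V.
V_in − V_rec = -0.0002 V = -0.200 mV.

-0.200 mV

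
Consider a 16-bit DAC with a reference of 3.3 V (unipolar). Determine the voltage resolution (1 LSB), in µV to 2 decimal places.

Full-scale span = 3.3 V.
LSB = 3.3 / 2^16 = 3.3 / 65536 = 5.0354e-05 V = 50.35 µV.

50.35 µV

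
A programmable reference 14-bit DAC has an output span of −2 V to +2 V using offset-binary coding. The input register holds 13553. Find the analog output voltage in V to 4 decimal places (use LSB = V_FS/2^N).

1.3088 V

LSB = 4 V / 2^14 = 244.14 µV.
V_out = (−2) + 13553 × 0.000244141 V = 1.30884 V.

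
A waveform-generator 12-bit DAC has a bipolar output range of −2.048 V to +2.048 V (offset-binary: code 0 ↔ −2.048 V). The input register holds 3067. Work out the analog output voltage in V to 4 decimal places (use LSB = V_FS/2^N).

LSB = 4.096 V / 2^12 = 1.000 mV.
V_out = (−2.048) + 3067 × 0.001 V = 1.019 V.

1.0190 V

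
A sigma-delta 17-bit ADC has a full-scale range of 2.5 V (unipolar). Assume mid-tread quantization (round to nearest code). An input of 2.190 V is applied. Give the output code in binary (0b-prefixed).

code 0b11100000010000011 (decimal 114819)

With 131072 levels over 2.5 V, one step is 19.07 µV.
(2.190 − 0) / 1.90735e-05 = 114819.072 LSBs.
Round → code 114819.
In binary (0b-prefixed): 0b11100000010000011.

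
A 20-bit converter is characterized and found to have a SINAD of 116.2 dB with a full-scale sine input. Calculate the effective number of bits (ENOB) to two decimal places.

19.01 bits

ENOB = (SINAD − 1.76) / 6.02 = (116.2 − 1.76)/6.02 = 19.010.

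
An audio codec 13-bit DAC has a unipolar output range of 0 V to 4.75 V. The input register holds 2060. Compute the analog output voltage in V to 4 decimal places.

LSB = 4.75 V / 2^13 = 0.580 mV.
V_out = 0 + 2060 × 0.000579834 V = 1.19446 V.

1.1945 V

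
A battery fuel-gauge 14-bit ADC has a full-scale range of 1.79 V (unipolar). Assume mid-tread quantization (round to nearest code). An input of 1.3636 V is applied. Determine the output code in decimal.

code 12481

With 16384 levels over 1.79 V, one step is 109.25 µV.
Input sits at 12481.130 steps above V_low.
round(12481.130) = 12481.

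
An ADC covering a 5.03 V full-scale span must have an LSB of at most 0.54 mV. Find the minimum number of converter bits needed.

Number of steps required ≥ 5.03 V / 0.54 mV = 9314.81.
Need 2^N ≥ 9314.81; 2^13 = 8192, 2^14 = 16384.
Minimum N = 14.

14 bits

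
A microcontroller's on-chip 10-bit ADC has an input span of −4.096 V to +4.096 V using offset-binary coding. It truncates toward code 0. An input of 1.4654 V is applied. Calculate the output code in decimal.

Full-scale span = 8.192 V; LSB = 8.192/2^10 = 8.000 mV.
(1.4654 − (−4.096)) / 0.008 = 695.175 LSBs.
⌊·⌋(695.175) = 695.

code 695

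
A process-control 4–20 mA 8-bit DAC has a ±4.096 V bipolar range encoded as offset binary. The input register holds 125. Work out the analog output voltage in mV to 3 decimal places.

LSB = 8.192 V / 2^8 = 32.000 mV.
V_out = (−4.096) + 125 × 0.032 V = -0.096 V.
= -96.000 mV.

-96.000 mV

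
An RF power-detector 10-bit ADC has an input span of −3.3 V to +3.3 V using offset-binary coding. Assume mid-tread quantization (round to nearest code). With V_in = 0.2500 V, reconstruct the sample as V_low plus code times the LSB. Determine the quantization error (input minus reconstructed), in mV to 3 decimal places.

-1.367 mV

LSB = 6.6/2^10 = 6.445 mV.
(V_in − V_low)/LSB = (0.2500 − (−3.3))/0.00644531 = 550.7879 → code 551 (round).
V_rec = (−3.3) + 551·0.00644531 = 0.25136719 V.
Difference: -0.00136719 V → -1.367 mV.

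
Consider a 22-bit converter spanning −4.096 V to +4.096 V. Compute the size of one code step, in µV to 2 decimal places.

1.95 µV

Full-scale span = 8.192 V.
LSB = 8.192 / 2^22 = 8.192 / 4194304 = 1.95313e-06 V = 1.95 µV.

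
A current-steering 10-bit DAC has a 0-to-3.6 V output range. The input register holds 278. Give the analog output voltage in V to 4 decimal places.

0.9773 V

LSB = 3.6 V / 2^10 = 3.516 mV.
V_out = 0 + 278 × 0.00351563 V = 0.977344 V.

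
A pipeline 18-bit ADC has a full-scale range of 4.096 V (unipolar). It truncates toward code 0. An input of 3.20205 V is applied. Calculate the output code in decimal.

code 204931

Full-scale span = 4.096 V; LSB = 4.096/2^18 = 15.62 µV.
(3.20205 − 0) / 1.5625e-05 = 204931.200 LSBs.
Floor → code 204931.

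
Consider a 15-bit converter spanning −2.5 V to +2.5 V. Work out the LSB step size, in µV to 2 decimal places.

Full-scale span = 5 V.
LSB = 5 / 2^15 = 5 / 32768 = 0.000152588 V = 152.59 µV.

152.59 µV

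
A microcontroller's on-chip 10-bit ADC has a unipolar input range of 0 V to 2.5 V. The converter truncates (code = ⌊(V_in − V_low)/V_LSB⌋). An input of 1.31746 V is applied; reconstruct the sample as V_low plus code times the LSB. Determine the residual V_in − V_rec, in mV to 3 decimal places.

1.542 mV

One LSB is 2.5 V / 1024 = 2.441 mV.
Scaled input = 539.6316 LSBs, so code = 539.
Reconstructed: 1.315918 V.
Error = 1.31746 − 1.315918 = 0.00154203 V = 1.542 mV.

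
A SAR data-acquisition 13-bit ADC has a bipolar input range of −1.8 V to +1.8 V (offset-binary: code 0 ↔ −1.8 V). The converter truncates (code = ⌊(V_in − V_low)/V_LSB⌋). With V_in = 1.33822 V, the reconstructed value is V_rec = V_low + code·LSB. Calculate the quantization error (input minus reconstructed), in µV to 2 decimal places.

85.23 µV

Step size: 3.6 V ÷ 2^13 = 439.45 µV.
(V_in − V_low)/LSB = (1.33822 − (−1.8))/0.000439453 = 7141.1940 → code 7141 (floor).
V_rec = (−1.8) + 7141·0.000439453 = 1.3381348 V.
Error = 1.33822 − 1.3381348 = 8.52344e-05 V = 85.23 µV.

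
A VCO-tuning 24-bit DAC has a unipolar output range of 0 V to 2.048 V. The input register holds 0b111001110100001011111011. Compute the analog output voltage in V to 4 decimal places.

1.8501 V

LSB = 2.048 V / 2^24 = 0.12 µV.
Code 0b111001110100001011111011 = 15155963 decimal.
V_out = 0 + 15155963 × 1.2207e-07 V = 1.85009 V.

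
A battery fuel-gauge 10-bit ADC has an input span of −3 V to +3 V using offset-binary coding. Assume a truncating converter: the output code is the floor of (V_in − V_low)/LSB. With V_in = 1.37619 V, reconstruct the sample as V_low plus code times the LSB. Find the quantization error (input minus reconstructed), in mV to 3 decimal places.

5.096 mV

LSB = 6/2^10 = 5.859 mV.
(V_in − V_low)/LSB = (1.37619 − (−3))/0.00585938 = 746.8698 → code 746 (floor).
V_rec = (−3) + 746·0.00585938 = 1.3710938 V.
Error = 1.37619 − 1.3710938 = 0.00509625 V = 5.096 mV.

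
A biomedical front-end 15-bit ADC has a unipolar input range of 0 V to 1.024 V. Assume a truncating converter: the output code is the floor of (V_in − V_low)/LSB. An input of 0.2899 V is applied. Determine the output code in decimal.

code 9276

With 32768 levels over 1.024 V, one step is 31.25 µV.
(0.2899 − 0) / 3.125e-05 = 9276.800 LSBs.
So the output code is 9276.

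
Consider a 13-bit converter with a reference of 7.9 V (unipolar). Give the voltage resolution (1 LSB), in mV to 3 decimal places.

Full-scale span = 7.9 V.
LSB = 7.9 / 2^13 = 7.9 / 8192 = 0.000964355 V = 0.964 mV.

0.964 mV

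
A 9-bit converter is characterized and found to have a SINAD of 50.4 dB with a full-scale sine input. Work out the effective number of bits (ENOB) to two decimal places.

ENOB = (SINAD − 1.76) / 6.02 = (50.4 − 1.76)/6.02 = 8.080.

8.08 bits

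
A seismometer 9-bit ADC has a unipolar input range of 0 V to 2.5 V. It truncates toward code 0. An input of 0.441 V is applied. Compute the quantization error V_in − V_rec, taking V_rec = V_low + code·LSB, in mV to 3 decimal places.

One LSB is 2.5 V / 512 = 4.883 mV.
(0.441 − 0)/0.00488281 = 90.3168; ⌊·⌋ gives code 90.
V_rec = 0 + 90·0.00488281 = 0.43945312 V.
Error = 0.441 − 0.43945312 = 0.00154688 V = 1.547 mV.

1.547 mV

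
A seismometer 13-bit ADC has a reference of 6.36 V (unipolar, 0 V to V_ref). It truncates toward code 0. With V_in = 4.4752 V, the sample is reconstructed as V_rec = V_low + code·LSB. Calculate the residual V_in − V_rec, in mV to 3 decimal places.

One LSB is 6.36 V / 8192 = 0.776 mV.
Scaled input = 5764.2828 LSBs, so code = 5764.
Code 5764 maps back to 0 + 5764×0.000776367 V = 4.4749805 V.
Error = 4.4752 − 4.4749805 = 0.000219531 V = 0.220 mV.

0.220 mV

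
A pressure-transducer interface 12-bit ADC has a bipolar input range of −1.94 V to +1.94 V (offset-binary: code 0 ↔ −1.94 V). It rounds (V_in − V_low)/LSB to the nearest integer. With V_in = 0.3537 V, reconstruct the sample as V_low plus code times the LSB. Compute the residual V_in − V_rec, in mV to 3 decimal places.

0.370 mV

Step size: 3.88 V ÷ 2^12 = 0.947 mV.
Scaled input = 2421.3905 LSBs, so code = 2421.
Reconstructed: 0.35333008 V.
V_in − V_rec = 0.000369922 V = 0.370 mV.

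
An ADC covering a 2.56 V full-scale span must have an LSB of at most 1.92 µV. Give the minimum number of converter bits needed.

21 bits

Number of steps required ≥ 2.56 V / 1.92 µV = 1333333.33.
Need 2^N ≥ 1333333.33; 2^20 = 1048576, 2^21 = 2097152.
Minimum N = 21.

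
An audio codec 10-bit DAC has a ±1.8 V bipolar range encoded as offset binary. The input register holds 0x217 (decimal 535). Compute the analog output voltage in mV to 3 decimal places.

LSB = 3.6 V / 2^10 = 3.516 mV.
Code 0x217 = 535 decimal.
V_out = (−1.8) + 535 × 0.00351563 V = 0.0808594 V.
= 80.859 mV.

80.859 mV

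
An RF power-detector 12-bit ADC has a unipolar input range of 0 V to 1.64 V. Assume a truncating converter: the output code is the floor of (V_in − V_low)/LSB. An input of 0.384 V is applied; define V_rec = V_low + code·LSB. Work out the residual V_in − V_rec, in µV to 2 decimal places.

25.39 µV

LSB = 1.64/2^12 = 400.39 µV.
Scaled input = 959.0634 LSBs, so code = 959.
Reconstructed: 0.38397461 V.
Error = 0.384 − 0.38397461 = 2.53906e-05 V = 25.39 µV.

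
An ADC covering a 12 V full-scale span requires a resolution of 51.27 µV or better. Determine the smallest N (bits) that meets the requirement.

18 bits

Number of steps required ≥ 12 V / 51.27 µV = 234055.00.
Need 2^N ≥ 234055.00; 2^17 = 131072, 2^18 = 262144.
Minimum N = 18.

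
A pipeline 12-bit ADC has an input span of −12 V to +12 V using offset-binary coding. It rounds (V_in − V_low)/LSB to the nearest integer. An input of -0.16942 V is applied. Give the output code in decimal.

Full-scale span = 24 V; LSB = 24/2^12 = 5.859 mV.
(-0.16942 − (−12)) / 0.00585938 = 2019.086 LSBs.
So the output code is 2019.

code 2019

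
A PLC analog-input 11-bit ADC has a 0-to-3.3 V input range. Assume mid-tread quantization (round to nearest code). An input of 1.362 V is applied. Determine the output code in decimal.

code 845

Full-scale span = 3.3 V; LSB = 3.3/2^11 = 1.611 mV.
(V_in − V_low)/LSB = (1.362 − 0) / 0.00161133 = 845.265.
So the output code is 845.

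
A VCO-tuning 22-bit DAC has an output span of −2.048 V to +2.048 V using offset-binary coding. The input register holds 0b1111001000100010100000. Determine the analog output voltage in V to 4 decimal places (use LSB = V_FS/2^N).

1.8262 V

LSB = 4.096 V / 2^22 = 0.98 µV.
Code 0b1111001000100010100000 = 3967136 decimal.
V_out = (−2.048) + 3967136 × 9.76563e-07 V = 1.82616 V.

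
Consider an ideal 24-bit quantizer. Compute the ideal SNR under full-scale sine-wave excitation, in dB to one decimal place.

146.2 dB

SNR ≈ 6.02·N + 1.76 dB = 6.02·24 + 1.76 = 146.24 dB.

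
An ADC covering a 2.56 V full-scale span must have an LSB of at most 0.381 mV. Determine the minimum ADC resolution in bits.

13 bits

Number of steps required ≥ 2.56 V / 0.381 mV = 6719.16.
Need 2^N ≥ 6719.16; 2^12 = 4096, 2^13 = 8192.
Minimum N = 13.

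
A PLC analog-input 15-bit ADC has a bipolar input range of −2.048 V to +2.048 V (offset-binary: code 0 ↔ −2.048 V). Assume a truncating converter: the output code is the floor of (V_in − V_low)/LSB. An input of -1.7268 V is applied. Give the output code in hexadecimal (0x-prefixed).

With 32768 levels over 4.096 V, one step is 125.00 µV.
(V_in − V_low)/LSB = (-1.7268 − (−2.048)) / 0.000125 = 2569.600.
Floor → code 2569.
In hexadecimal (0x-prefixed): 0xA09.

code 0xA09 (decimal 2569)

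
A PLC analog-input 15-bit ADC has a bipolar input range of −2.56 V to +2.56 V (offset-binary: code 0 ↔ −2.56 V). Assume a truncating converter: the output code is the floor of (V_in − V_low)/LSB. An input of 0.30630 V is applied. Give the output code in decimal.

code 18344

LSB = 5.12 V / 32768 = 156.25 µV.
(0.30630 − (−2.56)) / 0.00015625 = 18344.320 LSBs.
So the output code is 18344.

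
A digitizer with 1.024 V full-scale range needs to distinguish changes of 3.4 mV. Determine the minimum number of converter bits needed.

Number of steps required ≥ 1.024 V / 3.4 mV = 301.18.
Need 2^N ≥ 301.18; 2^8 = 256, 2^9 = 512.
Minimum N = 9.

9 bits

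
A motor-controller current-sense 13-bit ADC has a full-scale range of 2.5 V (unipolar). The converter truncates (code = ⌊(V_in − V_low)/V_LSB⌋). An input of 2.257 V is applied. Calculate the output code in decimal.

code 7395

With 8192 levels over 2.5 V, one step is 305.18 µV.
(V_in − V_low)/LSB = (2.257 − 0) / 0.000305176 = 7395.738.
Floor → code 7395.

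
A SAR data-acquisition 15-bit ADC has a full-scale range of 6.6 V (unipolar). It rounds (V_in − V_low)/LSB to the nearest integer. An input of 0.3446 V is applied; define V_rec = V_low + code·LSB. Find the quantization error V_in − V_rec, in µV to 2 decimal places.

-22.80 µV

LSB = 6.6/2^15 = 201.42 µV.
(V_in − V_low)/LSB = (0.3446 − 0)/0.000201416 = 1710.8868 → code 1711 (round).
Code 1711 maps back to 0 + 1711×0.000201416 V = 0.3446228 V.
V_in − V_rec = -2.28027e-05 V = -22.80 µV.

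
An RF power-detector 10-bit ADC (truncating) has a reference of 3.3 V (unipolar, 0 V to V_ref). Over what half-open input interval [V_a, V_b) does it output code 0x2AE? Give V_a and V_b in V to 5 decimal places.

[2.21074 V, 2.21396 V)

LSB = 3.3/2^10 = 3.223 mV.
Code 0x2AE = 686 decimal.
V_a = V_low + 686·LSB = 2.21074 V; V_b = V_low + 687·LSB = 2.21396 V.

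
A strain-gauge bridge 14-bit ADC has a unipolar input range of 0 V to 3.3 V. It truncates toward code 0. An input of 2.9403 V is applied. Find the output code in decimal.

code 14598

Full-scale span = 3.3 V; LSB = 3.3/2^14 = 201.42 µV.
Input sits at 14598.144 steps above V_low.
Floor → code 14598.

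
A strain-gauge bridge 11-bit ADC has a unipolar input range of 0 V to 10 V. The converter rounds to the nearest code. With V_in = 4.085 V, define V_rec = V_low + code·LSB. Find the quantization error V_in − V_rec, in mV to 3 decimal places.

LSB = 10/2^11 = 4.883 mV.
Scaled input = 836.6080 LSBs, so code = 837.
Reconstructed: 4.0869141 V.
Difference: -0.00191406 V → -1.914 mV.

-1.914 mV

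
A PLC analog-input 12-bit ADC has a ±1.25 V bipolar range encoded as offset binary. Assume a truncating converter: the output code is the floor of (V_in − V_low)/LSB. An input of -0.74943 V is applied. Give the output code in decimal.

Full-scale span = 2.5 V; LSB = 2.5/2^12 = 0.610 mV.
Input sits at 820.134 steps above V_low.
⌊·⌋(820.134) = 820.

code 820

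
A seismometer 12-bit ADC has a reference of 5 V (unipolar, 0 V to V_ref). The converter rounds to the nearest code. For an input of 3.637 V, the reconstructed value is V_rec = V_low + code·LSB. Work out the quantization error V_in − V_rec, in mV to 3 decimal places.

LSB = 5/2^12 = 1.221 mV.
(3.637 − 0)/0.0012207 = 2979.4304; round gives code 2979.
V_rec = 0 + 2979·0.0012207 = 3.6364746 V.
V_in − V_rec = 0.000525391 V = 0.525 mV.

0.525 mV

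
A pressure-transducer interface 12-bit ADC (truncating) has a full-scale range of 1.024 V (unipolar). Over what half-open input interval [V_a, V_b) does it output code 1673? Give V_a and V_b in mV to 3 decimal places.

LSB = 1.024/2^12 = 250.00 µV.
V_a = V_low + 1673·LSB = 0.41825 V; V_b = V_low + 1674·LSB = 0.4185 V.

[418.250 mV, 418.500 mV)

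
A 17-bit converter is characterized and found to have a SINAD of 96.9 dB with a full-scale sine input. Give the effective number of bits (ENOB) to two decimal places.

ENOB = (SINAD − 1.76) / 6.02 = (96.9 − 1.76)/6.02 = 15.804.

15.80 bits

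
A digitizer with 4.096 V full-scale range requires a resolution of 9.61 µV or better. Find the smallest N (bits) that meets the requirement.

19 bits

Number of steps required ≥ 4.096 V / 9.61 µV = 426222.68.
Need 2^N ≥ 426222.68; 2^18 = 262144, 2^19 = 524288.
Minimum N = 19.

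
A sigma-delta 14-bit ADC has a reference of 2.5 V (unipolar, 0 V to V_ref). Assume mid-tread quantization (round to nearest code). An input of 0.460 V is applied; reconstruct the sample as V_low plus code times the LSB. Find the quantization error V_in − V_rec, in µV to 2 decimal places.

-52.49 µV

LSB = 2.5/2^14 = 152.59 µV.
(V_in − V_low)/LSB = (0.460 − 0)/0.000152588 = 3014.6560 → code 3015 (round).
V_rec = 0 + 3015·0.000152588 = 0.46005249 V.
Error = 0.460 − 0.46005249 = -5.24902e-05 V = -52.49 µV.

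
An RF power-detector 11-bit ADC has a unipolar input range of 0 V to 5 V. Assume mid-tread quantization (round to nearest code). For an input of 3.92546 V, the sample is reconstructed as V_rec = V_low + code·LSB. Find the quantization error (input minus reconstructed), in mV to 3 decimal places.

-0.321 mV

Step size: 5 V ÷ 2^11 = 2.441 mV.
Scaled input = 1607.8684 LSBs, so code = 1608.
V_rec = 0 + 1608·0.00244141 = 3.9257812 V.
V_in − V_rec = -0.00032125 V = -0.321 mV.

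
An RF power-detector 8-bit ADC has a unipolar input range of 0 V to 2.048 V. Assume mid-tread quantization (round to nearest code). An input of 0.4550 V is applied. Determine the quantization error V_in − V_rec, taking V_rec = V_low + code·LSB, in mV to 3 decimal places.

Step size: 2.048 V ÷ 2^8 = 8.000 mV.
(0.4550 − 0)/0.008 = 56.8750; round gives code 57.
V_rec = 0 + 57·0.008 = 0.456 V.
V_in − V_rec = -0.001 V = -1.000 mV.

-1.000 mV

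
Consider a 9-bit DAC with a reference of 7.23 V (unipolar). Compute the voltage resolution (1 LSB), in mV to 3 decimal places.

14.121 mV

Full-scale span = 7.23 V.
LSB = 7.23 / 2^9 = 7.23 / 512 = 0.0141211 V = 14.121 mV.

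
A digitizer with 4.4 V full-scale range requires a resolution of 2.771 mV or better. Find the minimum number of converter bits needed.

Number of steps required ≥ 4.4 V / 2.771 mV = 1587.87.
Need 2^N ≥ 1587.87; 2^10 = 1024, 2^11 = 2048.
Minimum N = 11.

11 bits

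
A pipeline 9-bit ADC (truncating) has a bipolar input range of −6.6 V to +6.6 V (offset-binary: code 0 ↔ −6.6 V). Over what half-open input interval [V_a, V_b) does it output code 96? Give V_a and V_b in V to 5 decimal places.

[-4.12500 V, -4.09922 V)

LSB = 13.2/2^9 = 25.781 mV.
V_a = V_low + 96·LSB = -4.125 V; V_b = V_low + 97·LSB = -4.09922 V.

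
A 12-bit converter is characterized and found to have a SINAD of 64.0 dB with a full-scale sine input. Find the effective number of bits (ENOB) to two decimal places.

10.34 bits

ENOB = (SINAD − 1.76) / 6.02 = (64.0 − 1.76)/6.02 = 10.339.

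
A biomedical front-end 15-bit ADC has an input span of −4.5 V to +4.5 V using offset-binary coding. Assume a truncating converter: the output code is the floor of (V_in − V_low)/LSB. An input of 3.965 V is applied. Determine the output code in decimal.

With 32768 levels over 9 V, one step is 274.66 µV.
(3.965 − (−4.5)) / 0.000274658 = 30820.124 LSBs.
Floor → code 30820.

code 30820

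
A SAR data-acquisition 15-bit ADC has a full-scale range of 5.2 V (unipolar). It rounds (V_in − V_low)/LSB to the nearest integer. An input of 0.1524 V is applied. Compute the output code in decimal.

LSB = 5.2 V / 32768 = 158.69 µV.
Input sits at 960.354 steps above V_low.
So the output code is 960.

code 960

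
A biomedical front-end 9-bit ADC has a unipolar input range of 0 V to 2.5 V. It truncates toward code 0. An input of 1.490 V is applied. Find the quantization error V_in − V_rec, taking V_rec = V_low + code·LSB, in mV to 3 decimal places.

0.742 mV

One LSB is 2.5 V / 512 = 4.883 mV.
Scaled input = 305.1520 LSBs, so code = 305.
Reconstructed: 1.4892578 V.
Difference: 0.000742188 V → 0.742 mV.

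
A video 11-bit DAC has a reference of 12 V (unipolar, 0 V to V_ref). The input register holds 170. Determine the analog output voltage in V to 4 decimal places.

LSB = 12 V / 2^11 = 5.859 mV.
V_out = 0 + 170 × 0.00585938 V = 0.996094 V.

0.9961 V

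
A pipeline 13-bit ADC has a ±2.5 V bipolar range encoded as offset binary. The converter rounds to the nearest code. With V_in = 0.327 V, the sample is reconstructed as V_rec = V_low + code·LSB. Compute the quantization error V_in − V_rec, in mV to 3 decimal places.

-0.148 mV

Step size: 5 V ÷ 2^13 = 0.610 mV.
(V_in − V_low)/LSB = (0.327 − (−2.5))/0.000610352 = 4631.7568 → code 4632 (round).
Code 4632 maps back to (−2.5) + 4632×0.000610352 V = 0.32714844 V.
V_in − V_rec = -0.000148437 V = -0.148 mV.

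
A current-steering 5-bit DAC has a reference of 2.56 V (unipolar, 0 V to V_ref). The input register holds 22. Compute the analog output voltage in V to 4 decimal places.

1.7600 V

LSB = 2.56 V / 2^5 = 80.000 mV.
V_out = 0 + 22 × 0.08 V = 1.76 V.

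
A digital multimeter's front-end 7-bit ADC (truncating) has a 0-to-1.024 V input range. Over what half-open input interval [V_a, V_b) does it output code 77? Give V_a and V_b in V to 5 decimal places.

[0.61600 V, 0.62400 V)

LSB = 1.024/2^7 = 8.000 mV.
V_a = V_low + 77·LSB = 0.616 V; V_b = V_low + 78·LSB = 0.624 V.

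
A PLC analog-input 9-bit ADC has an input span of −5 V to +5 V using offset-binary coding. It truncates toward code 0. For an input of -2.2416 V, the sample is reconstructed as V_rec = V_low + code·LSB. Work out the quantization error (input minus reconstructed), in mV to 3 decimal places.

One LSB is 10 V / 512 = 19.531 mV.
(V_in − V_low)/LSB = (-2.2416 − (−5))/0.0195312 = 141.2301 → code 141 (floor).
Code 141 maps back to (−5) + 141×0.0195312 V = -2.2460938 V.
Difference: 0.00449375 V → 4.494 mV.

4.494 mV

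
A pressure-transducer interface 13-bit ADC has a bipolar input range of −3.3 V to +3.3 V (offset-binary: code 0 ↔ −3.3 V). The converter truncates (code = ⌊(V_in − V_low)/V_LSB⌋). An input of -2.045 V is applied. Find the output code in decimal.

code 1557

LSB = 6.6 V / 8192 = 0.806 mV.
(V_in − V_low)/LSB = (-2.045 − (−3.3)) / 0.000805664 = 1557.721.
⌊·⌋(1557.721) = 1557.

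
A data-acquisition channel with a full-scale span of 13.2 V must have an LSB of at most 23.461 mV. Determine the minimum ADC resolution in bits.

10 bits

Number of steps required ≥ 13.2 V / 23.461 mV = 562.64.
Need 2^N ≥ 562.64; 2^9 = 512, 2^10 = 1024.
Minimum N = 10.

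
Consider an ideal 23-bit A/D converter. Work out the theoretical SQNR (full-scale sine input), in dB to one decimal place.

SNR ≈ 6.02·N + 1.76 dB = 6.02·23 + 1.76 = 140.22 dB.

140.2 dB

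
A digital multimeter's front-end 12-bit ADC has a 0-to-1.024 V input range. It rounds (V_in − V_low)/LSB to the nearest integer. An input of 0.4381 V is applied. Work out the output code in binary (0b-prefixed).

Full-scale span = 1.024 V; LSB = 1.024/2^12 = 250.00 µV.
(0.4381 − 0) / 0.00025 = 1752.400 LSBs.
round(1752.400) = 1752.
In binary (0b-prefixed): 0b11011011000.

code 0b11011011000 (decimal 1752)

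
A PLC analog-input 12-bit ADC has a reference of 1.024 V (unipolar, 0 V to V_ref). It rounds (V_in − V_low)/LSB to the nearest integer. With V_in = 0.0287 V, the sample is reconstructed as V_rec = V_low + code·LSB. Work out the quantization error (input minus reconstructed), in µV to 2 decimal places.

-50.00 µV

LSB = 1.024/2^12 = 250.00 µV.
Scaled input = 114.8000 LSBs, so code = 115.
Reconstructed: 0.02875 V.
V_in − V_rec = -5e-05 V = -50.00 µV.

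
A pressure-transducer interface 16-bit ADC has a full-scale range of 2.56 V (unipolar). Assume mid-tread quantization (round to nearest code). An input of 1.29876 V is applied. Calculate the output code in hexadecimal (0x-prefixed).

LSB = 2.56 V / 65536 = 39.06 µV.
Input sits at 33248.256 steps above V_low.
So the output code is 33248.
In hexadecimal (0x-prefixed): 0x81E0.

code 0x81E0 (decimal 33248)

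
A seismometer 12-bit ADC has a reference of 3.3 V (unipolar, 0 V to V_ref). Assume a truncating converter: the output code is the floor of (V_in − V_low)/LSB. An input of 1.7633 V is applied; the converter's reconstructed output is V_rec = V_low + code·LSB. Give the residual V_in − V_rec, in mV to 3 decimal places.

0.507 mV

LSB = 3.3/2^12 = 0.806 mV.
(1.7633 − 0)/0.000805664 = 2188.6293; ⌊·⌋ gives code 2188.
Code 2188 maps back to 0 + 2188×0.000805664 V = 1.762793 V.
Error = 1.7633 − 1.762793 = 0.000507031 V = 0.507 mV.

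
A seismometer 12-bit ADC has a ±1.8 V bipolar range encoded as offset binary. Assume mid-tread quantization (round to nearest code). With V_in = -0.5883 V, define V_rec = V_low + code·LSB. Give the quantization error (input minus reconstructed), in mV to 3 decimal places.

-0.312 mV

LSB = 3.6/2^12 = 0.879 mV.
(V_in − V_low)/LSB = (-0.5883 − (−1.8))/0.000878906 = 1378.6453 → code 1379 (round).
Code 1379 maps back to (−1.8) + 1379×0.000878906 V = -0.58798828 V.
Difference: -0.000311719 V → -0.312 mV.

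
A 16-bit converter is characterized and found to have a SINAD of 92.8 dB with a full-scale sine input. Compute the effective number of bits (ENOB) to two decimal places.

15.12 bits

ENOB = (SINAD − 1.76) / 6.02 = (92.8 − 1.76)/6.02 = 15.123.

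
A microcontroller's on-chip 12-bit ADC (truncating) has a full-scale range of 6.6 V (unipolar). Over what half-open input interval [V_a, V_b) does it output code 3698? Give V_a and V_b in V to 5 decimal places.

LSB = 6.6/2^12 = 1.611 mV.
V_a = V_low + 3698·LSB = 5.95869 V; V_b = V_low + 3699·LSB = 5.9603 V.

[5.95869 V, 5.96030 V)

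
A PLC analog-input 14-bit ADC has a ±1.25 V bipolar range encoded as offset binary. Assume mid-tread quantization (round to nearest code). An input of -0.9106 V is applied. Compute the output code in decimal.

LSB = 2.5 V / 16384 = 152.59 µV.
(V_in − V_low)/LSB = (-0.9106 − (−1.25)) / 0.000152588 = 2224.292.
So the output code is 2224.

code 2224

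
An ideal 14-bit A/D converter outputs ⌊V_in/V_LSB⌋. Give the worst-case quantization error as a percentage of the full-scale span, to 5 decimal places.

Truncating → worst-case error = 1 LSB = V_FS/2^14, so 100/16384 = 0.00610352 % of full scale.

0.00610 %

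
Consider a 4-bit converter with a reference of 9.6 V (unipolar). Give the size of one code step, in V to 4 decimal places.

Full-scale span = 9.6 V.
LSB = 9.6 / 2^4 = 9.6 / 16 = 0.6 V = 0.6000 V.

0.6000 V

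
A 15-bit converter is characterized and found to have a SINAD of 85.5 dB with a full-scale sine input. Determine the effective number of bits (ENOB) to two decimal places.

13.91 bits

ENOB = (SINAD − 1.76) / 6.02 = (85.5 − 1.76)/6.02 = 13.910.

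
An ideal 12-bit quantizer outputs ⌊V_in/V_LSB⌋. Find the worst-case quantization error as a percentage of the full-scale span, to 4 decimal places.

Truncating → worst-case error = 1 LSB = V_FS/2^12, so 100/4096 = 0.0244141 % of full scale.

0.0244 %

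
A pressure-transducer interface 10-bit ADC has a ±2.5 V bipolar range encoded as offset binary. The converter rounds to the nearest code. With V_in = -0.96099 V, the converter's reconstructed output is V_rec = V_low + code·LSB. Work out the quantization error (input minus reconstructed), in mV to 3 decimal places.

0.924 mV

One LSB is 5 V / 1024 = 4.883 mV.
(-0.96099 − (−2.5))/0.00488281 = 315.1892; round gives code 315.
Reconstructed: -0.96191406 V.
V_in − V_rec = 0.000924062 V = 0.924 mV.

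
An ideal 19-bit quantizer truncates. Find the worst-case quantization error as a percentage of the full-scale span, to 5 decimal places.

Truncating → worst-case error = 1 LSB = V_FS/2^19, so 100/524288 = 0.000190735 % of full scale.

0.00019 %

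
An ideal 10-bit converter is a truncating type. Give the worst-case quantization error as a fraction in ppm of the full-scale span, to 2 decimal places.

976.56 ppm

Truncating → worst-case error = 1 LSB = V_FS/2^10, so 1e+06/1024 = 976.562 ppm of full scale.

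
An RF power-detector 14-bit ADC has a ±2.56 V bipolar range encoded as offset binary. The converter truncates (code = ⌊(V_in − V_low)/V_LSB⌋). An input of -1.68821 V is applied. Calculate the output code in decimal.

code 2789

Full-scale span = 5.12 V; LSB = 5.12/2^14 = 312.50 µV.
Input sits at 2789.728 steps above V_low.
⌊·⌋(2789.728) = 2789.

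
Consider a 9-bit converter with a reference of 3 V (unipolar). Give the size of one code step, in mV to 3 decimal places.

Full-scale span = 3 V.
LSB = 3 / 2^9 = 3 / 512 = 0.00585938 V = 5.859 mV.

5.859 mV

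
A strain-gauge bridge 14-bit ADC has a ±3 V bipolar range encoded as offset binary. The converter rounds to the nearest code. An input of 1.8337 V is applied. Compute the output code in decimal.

Full-scale span = 6 V; LSB = 6/2^14 = 366.21 µV.
(1.8337 − (−3)) / 0.000366211 = 13199.223 LSBs.
round(13199.223) = 13199.

code 13199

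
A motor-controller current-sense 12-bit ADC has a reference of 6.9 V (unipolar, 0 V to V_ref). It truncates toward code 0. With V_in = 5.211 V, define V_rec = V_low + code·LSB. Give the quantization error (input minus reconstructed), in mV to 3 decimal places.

0.624 mV

One LSB is 6.9 V / 4096 = 1.685 mV.
Scaled input = 3093.3704 LSBs, so code = 3093.
Code 3093 maps back to 0 + 3093×0.00168457 V = 5.210376 V.
Error = 5.211 − 5.210376 = 0.000624023 V = 0.624 mV.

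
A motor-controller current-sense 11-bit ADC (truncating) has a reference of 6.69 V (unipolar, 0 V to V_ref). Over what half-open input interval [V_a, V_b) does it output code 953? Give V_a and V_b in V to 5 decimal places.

LSB = 6.69/2^11 = 3.267 mV.
V_a = V_low + 953·LSB = 3.11307 V; V_b = V_low + 954·LSB = 3.11634 V.

[3.11307 V, 3.11634 V)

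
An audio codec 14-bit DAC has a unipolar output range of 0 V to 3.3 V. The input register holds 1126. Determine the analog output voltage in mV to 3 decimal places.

LSB = 3.3 V / 2^14 = 201.42 µV.
V_out = 0 + 1126 × 0.000201416 V = 0.226794 V.
= 226.794 mV.

226.794 mV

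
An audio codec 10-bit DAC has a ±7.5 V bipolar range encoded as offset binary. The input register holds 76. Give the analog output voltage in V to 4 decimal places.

-6.3867 V

LSB = 15 V / 2^10 = 14.648 mV.
V_out = (−7.5) + 76 × 0.0146484 V = -6.38672 V.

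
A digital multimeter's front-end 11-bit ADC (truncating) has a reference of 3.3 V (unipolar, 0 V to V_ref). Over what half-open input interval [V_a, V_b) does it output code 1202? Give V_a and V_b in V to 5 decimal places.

[1.93682 V, 1.93843 V)

LSB = 3.3/2^11 = 1.611 mV.
V_a = V_low + 1202·LSB = 1.93682 V; V_b = V_low + 1203·LSB = 1.93843 V.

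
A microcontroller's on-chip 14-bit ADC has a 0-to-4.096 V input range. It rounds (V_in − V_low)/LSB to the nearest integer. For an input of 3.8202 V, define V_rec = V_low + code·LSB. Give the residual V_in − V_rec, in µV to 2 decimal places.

-50.00 µV

LSB = 4.096/2^14 = 250.00 µV.
(3.8202 − 0)/0.00025 = 15280.8000; round gives code 15281.
Reconstructed: 3.82025 V.
V_in − V_rec = -5e-05 V = -50.00 µV.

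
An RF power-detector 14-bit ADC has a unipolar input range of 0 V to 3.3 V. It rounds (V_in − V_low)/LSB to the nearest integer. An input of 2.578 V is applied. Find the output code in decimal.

code 12799

With 16384 levels over 3.3 V, one step is 201.42 µV.
(V_in − V_low)/LSB = (2.578 − 0) / 0.000201416 = 12799.379.
Round → code 12799.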